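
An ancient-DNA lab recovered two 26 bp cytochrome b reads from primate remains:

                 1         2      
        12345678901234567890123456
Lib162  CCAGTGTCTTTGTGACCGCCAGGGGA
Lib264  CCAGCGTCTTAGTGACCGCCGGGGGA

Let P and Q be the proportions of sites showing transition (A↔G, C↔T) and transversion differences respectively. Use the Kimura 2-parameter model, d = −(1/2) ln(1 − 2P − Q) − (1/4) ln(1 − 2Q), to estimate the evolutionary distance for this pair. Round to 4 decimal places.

0.1268

Differing sites — 5:T/C (Ti); 11:T/A (Tv); 21:A/G (Ti).
Of the 3 differences, 2 transitions and 1 transversion over 26 sites: P = 2/26 = 0.076923, Q = 1/26 = 0.038462.
d = −0.5·ln(0.807692) − 0.25·ln(0.923076) = −0.5·(-0.213574) − 0.25·(-0.080044) = 0.1268.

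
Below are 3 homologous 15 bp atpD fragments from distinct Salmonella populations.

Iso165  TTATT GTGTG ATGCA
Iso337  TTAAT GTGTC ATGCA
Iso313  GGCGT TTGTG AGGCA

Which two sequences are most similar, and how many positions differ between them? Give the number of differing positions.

Pairwise Hamming distances:
  Iso165 vs Iso337: 2
  Iso165 vs Iso313: 6
  Iso337 vs Iso313: 7
The smallest is 2, between Iso165 and Iso337.

2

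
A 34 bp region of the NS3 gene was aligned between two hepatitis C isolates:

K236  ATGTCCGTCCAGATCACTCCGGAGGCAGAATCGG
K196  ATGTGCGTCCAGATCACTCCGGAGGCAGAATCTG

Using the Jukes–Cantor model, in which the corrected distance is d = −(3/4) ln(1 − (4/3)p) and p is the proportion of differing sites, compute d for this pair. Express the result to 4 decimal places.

0.0613

Differing sites — 5:C/G; 33:G/T.
p = 2/34 = 0.058824.
d = −0.75 · ln(1 − (4/3)·0.058824) = −0.75 · ln(0.921568) = −0.75 · (-0.081679) = 0.0613.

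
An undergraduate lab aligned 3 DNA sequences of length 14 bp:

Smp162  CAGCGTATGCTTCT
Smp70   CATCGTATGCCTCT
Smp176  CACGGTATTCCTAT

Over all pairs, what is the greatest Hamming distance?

5

Pairwise Hamming distances:
  Smp162 vs Smp70: 2
  Smp162 vs Smp176: 5
  Smp70 vs Smp176: 4
The largest is 5, between Smp162 and Smp176.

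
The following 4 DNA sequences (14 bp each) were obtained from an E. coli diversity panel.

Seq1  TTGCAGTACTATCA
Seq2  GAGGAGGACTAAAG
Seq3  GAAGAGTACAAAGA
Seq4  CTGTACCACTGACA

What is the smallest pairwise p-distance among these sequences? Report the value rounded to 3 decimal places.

0.357

Pairwise Hamming distances:
  Seq1 vs Seq2: 7
  Seq1 vs Seq3: 7
  Seq1 vs Seq4: 6
  Seq2 vs Seq3: 5
  Seq2 vs Seq4: 8
  Seq3 vs Seq4: 9
The smallest is 5 mismatches, between Seq2 and Seq3; p = 5/14 = 0.357.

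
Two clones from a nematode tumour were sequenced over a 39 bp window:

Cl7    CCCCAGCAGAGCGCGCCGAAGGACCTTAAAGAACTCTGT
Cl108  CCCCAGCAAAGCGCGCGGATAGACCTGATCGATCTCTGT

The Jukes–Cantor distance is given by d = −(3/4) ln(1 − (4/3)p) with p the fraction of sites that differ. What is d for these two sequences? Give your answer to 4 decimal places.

The sequences differ at positions 9 (G/A), 17 (C/G), 20 (A/T), 21 (G/A), 27 (T/G), 29 (A/T), 30 (A/C), 33 (A/T).
p = 8/39 = 0.205128.
d = −0.75 · ln(1 − (4/3)·0.205128) = −0.75 · ln(0.726496) = −0.75 · (-0.319522) = 0.2396.

0.2396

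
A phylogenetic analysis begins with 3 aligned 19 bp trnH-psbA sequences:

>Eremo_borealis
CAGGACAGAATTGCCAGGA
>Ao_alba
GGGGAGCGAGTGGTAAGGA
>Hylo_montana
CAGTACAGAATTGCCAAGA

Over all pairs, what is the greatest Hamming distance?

Pairwise Hamming distances:
  Eremo_borealis vs Ao_alba: 8
  Eremo_borealis vs Hylo_montana: 2
  Ao_alba vs Hylo_montana: 10
The largest is 10, between Ao_alba and Hylo_montana.

10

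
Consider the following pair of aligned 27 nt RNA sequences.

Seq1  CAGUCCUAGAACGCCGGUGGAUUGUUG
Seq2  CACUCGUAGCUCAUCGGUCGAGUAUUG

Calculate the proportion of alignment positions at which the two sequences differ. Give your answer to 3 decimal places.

0.333

Differing sites — 3:G/C; 6:C/G; 10:A/C; 11:A/U; 13:G/A; 14:C/U; 19:G/C; 22:U/G; 24:G/A.
There are 9 differences over 27 sites, so p = 9/27 = 0.333.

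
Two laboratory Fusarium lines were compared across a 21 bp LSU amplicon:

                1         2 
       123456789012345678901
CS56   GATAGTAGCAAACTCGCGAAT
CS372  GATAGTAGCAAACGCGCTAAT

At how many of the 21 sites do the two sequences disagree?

2

Mismatches occur at site 14 (T↔G), site 18 (G↔T).
That gives 2 mismatches out of 21 aligned sites, so the Hamming distance is 2.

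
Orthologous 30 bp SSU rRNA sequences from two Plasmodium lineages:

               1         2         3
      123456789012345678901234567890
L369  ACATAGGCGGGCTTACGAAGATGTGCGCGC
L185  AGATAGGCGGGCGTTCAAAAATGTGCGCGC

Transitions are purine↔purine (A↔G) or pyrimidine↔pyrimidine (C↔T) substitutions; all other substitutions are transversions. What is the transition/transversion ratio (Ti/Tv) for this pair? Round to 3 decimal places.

0.667

Mismatches occur at site 2 (C/G, transversion), site 13 (T/G, transversion), site 15 (A/T, transversion), site 17 (G/A, transition), site 20 (G/A, transition).
Of the 5 differences, 2 transitions and 3 transversions, so Ti/Tv = 2/3 = 0.667.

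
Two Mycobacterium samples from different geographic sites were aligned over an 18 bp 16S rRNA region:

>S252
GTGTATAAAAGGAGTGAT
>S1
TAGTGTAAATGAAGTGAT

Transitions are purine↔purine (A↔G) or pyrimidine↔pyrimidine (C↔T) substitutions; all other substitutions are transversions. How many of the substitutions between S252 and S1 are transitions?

2

The sequences differ at positions 1 (G/T, transversion), 2 (T/A, transversion), 5 (A/G, transition), 10 (A/T, transversion), 12 (G/A, transition).
Of the 5 differences, 2 transitions and 3 transversions, so the answer is 2.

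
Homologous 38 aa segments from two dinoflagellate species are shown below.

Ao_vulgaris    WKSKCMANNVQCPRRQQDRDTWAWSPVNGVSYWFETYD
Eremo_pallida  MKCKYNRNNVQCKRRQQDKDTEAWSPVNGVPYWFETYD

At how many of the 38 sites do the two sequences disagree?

Differing sites — 1:W/M; 3:S/C; 5:C/Y; 6:M/N; 7:A/R; 13:P/K; 19:R/K; 22:W/E; 31:S/P.
That gives 9 mismatches out of 38 aligned sites, so the Hamming distance is 9.

9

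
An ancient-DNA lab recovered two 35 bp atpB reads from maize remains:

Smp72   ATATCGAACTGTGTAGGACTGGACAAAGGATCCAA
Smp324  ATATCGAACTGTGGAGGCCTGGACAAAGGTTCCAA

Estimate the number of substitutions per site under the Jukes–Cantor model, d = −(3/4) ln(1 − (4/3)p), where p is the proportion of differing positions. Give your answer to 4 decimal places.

Mismatches occur at site 14 (T→G), site 18 (A→C), site 30 (A→T).
p = 3/35 = 0.085714.
d = −0.75 · ln(1 − (4/3)·0.085714) = −0.75 · ln(0.885715) = −0.75 · (-0.121360) = 0.0910.

0.0910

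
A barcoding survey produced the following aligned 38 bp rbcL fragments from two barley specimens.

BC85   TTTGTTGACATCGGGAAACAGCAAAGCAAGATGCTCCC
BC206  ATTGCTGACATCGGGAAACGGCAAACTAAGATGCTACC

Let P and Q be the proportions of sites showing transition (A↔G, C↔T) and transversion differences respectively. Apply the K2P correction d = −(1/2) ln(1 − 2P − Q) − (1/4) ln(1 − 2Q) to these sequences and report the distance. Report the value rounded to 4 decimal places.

0.1781

Differing sites — 1:T/A (Tv); 5:T/C (Ti); 20:A/G (Ti); 26:G/C (Tv); 27:C/T (Ti); 36:C/A (Tv).
Of the 6 differences, 3 transitions and 3 transversions over 38 sites: P = 3/38 = 0.078947, Q = 3/38 = 0.078947.
d = −0.5·ln(0.763159) − 0.25·ln(0.842106) = −0.5·(-0.270289) − 0.25·(-0.171849) = 0.1781.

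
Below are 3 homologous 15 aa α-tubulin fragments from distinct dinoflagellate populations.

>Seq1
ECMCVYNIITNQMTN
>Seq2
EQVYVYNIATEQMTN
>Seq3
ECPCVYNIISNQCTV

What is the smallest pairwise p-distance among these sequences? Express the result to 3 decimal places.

0.267

Pairwise Hamming distances:
  Seq1 vs Seq2: 5
  Seq1 vs Seq3: 4
  Seq2 vs Seq3: 8
The smallest is 4 mismatches, between Seq1 and Seq3; p = 4/15 = 0.267.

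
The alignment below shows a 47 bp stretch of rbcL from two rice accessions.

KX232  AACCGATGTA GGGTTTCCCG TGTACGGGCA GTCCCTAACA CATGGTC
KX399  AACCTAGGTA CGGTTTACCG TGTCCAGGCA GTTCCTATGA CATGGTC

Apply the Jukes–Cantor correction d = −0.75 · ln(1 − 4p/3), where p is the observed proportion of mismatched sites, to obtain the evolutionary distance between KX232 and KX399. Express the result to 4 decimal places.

Mismatches occur at site 5 (G→T), site 7 (T→G), site 11 (G→C), site 17 (C→A), site 24 (A→C), site 26 (G→A), site 33 (C→T), site 38 (A→T), site 39 (C→G).
p = 9/47 = 0.191489.
d = −0.75 · ln(1 − (4/3)·0.191489) = −0.75 · ln(0.744681) = −0.75 · (-0.294799) = 0.2211.

0.2211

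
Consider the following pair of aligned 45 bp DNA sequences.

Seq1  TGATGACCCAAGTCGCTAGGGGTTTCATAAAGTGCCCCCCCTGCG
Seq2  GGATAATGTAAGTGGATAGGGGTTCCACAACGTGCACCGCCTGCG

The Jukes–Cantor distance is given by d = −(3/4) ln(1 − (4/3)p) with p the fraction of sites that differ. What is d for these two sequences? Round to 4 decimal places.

Mismatches occur at site 1 (T→G), site 5 (G→A), site 7 (C→T), site 8 (C→G), site 9 (C→T), site 14 (C→G), site 16 (C→A), site 25 (T→C), site 28 (T→C), site 31 (A→C), site 36 (C→A), site 39 (C→G).
p = 12/45 = 0.266667.
d = −0.75 · ln(1 − (4/3)·0.266667) = −0.75 · ln(0.644444) = −0.75 · (-0.439367) = 0.3295.

0.3295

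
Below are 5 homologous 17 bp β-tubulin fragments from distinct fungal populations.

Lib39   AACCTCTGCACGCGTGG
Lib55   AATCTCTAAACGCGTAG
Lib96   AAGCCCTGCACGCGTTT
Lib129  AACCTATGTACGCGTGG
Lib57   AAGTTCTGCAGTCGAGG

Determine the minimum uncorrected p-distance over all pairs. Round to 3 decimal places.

Pairwise Hamming distances:
  Lib39 vs Lib55: 4
  Lib39 vs Lib96: 4
  Lib39 vs Lib129: 2
  Lib39 vs Lib57: 5
  Lib55 vs Lib96: 6
  Lib55 vs Lib129: 5
  Lib55 vs Lib57: 8
  Lib96 vs Lib129: 6
  Lib96 vs Lib57: 7
  Lib129 vs Lib57: 7
The smallest is 2 mismatches, between Lib39 and Lib129; p = 2/17 = 0.118.

0.118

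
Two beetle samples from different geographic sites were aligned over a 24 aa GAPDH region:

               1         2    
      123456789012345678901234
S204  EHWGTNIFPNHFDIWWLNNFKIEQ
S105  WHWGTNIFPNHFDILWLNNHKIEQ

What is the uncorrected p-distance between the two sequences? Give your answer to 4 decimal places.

0.1250

Mismatches occur at site 1 (E↔W), site 15 (W↔L), site 20 (F↔H).
There are 3 differences over 24 sites, so p = 3/24 = 0.1250.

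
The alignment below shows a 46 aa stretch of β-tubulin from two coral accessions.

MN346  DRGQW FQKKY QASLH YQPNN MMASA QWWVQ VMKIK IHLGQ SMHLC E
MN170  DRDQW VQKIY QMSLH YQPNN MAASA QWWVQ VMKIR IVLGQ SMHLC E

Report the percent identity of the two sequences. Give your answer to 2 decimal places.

Mismatches occur at site 3 (G/D), site 6 (F/V), site 9 (K/I), site 12 (A/M), site 22 (M/A), site 35 (K/R), site 37 (H/V).
39 of the 46 sites match, so the percent identity is 39/46 × 100 = 84.78%.

84.78%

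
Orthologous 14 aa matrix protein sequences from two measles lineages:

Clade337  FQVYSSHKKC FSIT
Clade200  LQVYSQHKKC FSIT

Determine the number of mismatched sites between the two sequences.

Differing sites — 1:F/L; 6:S/Q.
That gives 2 mismatches out of 14 aligned sites, so the Hamming distance is 2.

2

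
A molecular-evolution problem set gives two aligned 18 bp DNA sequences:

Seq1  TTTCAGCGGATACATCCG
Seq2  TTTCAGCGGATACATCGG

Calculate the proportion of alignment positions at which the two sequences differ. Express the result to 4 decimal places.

0.0556

Differing sites — 17:C/G.
There are 1 differences over 18 sites, so p = 1/18 = 0.0556.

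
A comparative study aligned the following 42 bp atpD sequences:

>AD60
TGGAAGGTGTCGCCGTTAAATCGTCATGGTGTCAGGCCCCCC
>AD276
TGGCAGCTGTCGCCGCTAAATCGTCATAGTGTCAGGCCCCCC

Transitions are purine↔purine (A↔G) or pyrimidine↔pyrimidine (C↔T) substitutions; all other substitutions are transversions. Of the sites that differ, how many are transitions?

2

Differing sites — 4:A/C (Tv); 7:G/C (Tv); 16:T/C (Ti); 28:G/A (Ti).
Of the 4 differences, 2 transitions and 2 transversions, so the answer is 2.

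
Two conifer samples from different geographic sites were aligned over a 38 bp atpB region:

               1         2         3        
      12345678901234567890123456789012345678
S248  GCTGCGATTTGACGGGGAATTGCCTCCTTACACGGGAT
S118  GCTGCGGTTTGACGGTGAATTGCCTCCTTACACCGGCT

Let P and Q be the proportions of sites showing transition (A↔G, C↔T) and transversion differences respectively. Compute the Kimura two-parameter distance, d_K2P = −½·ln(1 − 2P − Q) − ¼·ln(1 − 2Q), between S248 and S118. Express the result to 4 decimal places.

The sequences differ at positions 7 (A/G, transition), 16 (G/T, transversion), 34 (G/C, transversion), 37 (A/C, transversion).
Of the 4 differences, 1 transition and 3 transversions over 38 sites: P = 1/38 = 0.026316, Q = 3/38 = 0.078947.
d = −0.5·ln(0.868421) − 0.25·ln(0.842106) = −0.5·(-0.141079) − 0.25·(-0.171849) = 0.1135.

0.1135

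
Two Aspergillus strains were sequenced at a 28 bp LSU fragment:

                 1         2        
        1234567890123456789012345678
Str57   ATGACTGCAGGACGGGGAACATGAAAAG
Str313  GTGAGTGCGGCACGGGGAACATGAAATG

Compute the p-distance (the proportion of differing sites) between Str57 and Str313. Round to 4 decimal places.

0.1786

Mismatches occur at site 1 (A/G), site 5 (C/G), site 9 (A/G), site 11 (G/C), site 27 (A/T).
There are 5 differences over 28 sites, so p = 5/28 = 0.1786.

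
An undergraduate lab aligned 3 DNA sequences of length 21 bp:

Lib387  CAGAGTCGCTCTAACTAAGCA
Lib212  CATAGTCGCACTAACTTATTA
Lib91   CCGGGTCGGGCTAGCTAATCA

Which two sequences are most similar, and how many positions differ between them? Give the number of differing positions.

5

Pairwise Hamming distances:
  Lib387 vs Lib212: 5
  Lib387 vs Lib91: 6
  Lib212 vs Lib91: 8
The smallest is 5, between Lib387 and Lib212.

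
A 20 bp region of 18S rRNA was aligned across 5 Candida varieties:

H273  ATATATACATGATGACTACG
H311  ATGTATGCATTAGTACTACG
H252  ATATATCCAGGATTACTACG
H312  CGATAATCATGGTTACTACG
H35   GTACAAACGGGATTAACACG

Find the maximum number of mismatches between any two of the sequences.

11

Pairwise Hamming distances:
  H273 vs H311: 5
  H273 vs H252: 3
  H273 vs H312: 6
  H273 vs H35: 8
  H311 vs H252: 5
  H311 vs H312: 8
  H311 vs H35: 11
  H252 vs H312: 6
  H252 vs H35: 7
  H312 vs H35: 9
The largest is 11, between H311 and H35.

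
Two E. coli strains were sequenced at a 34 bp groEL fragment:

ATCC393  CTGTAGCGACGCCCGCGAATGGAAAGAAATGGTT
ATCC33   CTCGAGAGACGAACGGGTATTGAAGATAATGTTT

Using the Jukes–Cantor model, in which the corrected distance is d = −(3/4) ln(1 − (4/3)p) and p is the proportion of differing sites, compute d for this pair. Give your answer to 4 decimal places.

0.4770

The sequences differ at positions 3 (G/C), 4 (T/G), 7 (C/A), 12 (C/A), 13 (C/A), 16 (C/G), 18 (A/T), 21 (G/T), 25 (A/G), 26 (G/A), 27 (A/T), 32 (G/T).
p = 12/34 = 0.352941.
d = −0.75 · ln(1 − (4/3)·0.352941) = −0.75 · ln(0.529412) = −0.75 · (-0.635988) = 0.4770.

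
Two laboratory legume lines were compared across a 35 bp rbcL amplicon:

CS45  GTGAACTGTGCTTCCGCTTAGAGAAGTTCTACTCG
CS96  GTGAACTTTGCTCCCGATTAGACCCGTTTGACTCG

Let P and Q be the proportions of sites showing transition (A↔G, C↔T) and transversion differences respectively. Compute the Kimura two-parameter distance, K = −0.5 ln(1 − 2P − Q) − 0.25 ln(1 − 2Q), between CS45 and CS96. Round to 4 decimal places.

Differing sites — 8:G/T (Tv); 13:T/C (Ti); 17:C/A (Tv); 23:G/C (Tv); 24:A/C (Tv); 25:A/C (Tv); 29:C/T (Ti); 30:T/G (Tv).
Of the 8 differences, 2 transitions and 6 transversions over 35 sites: P = 2/35 = 0.057143, Q = 6/35 = 0.171429.
d = −0.5·ln(0.714285) − 0.25·ln(0.657142) = −0.5·(-0.336473) − 0.25·(-0.419855) = 0.2732.

0.2732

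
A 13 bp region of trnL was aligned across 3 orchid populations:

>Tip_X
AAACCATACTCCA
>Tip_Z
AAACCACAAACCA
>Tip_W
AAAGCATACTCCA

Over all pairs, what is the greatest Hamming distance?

Pairwise Hamming distances:
  Tip_X vs Tip_Z: 3
  Tip_X vs Tip_W: 1
  Tip_Z vs Tip_W: 4
The largest is 4, between Tip_Z and Tip_W.

4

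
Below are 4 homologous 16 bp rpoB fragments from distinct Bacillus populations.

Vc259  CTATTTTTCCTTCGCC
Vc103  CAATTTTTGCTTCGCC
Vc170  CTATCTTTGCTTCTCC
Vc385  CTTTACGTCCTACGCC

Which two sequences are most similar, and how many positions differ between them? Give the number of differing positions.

Pairwise Hamming distances:
  Vc259 vs Vc103: 2
  Vc259 vs Vc170: 3
  Vc259 vs Vc385: 5
  Vc103 vs Vc170: 3
  Vc103 vs Vc385: 7
  Vc170 vs Vc385: 7
The smallest is 2, between Vc259 and Vc103.

2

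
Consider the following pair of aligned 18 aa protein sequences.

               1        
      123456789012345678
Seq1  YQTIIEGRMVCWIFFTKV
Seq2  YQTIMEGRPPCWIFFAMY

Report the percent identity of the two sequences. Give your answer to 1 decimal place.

Differing sites — 5:I/M; 9:M/P; 10:V/P; 16:T/A; 17:K/M; 18:V/Y.
12 of the 18 sites match, so the percent identity is 12/18 × 100 = 66.7%.

66.7%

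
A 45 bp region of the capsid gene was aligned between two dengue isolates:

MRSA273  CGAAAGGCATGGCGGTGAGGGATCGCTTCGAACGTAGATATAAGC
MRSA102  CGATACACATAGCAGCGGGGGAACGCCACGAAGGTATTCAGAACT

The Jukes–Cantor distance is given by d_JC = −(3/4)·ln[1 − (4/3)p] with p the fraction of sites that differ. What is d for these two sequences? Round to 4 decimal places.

Mismatches occur at site 4 (A/T), site 6 (G/C), site 7 (G/A), site 11 (G/A), site 14 (G/A), site 16 (T/C), site 18 (A/G), site 23 (T/A), site 27 (T/C), site 28 (T/A), site 33 (C/G), site 37 (G/T), site 38 (A/T), site 39 (T/C), site 41 (T/G), site 44 (G/C), site 45 (C/T).
p = 17/45 = 0.377778.
d = −0.75 · ln(1 − (4/3)·0.377778) = −0.75 · ln(0.496296) = −0.75 · (-0.700583) = 0.5254.

0.5254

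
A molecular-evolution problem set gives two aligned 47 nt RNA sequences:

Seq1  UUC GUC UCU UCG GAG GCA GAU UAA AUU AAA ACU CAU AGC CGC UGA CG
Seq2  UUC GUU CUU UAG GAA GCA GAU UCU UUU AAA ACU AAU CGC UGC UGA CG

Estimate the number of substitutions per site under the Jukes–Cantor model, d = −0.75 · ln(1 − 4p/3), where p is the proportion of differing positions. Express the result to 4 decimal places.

0.2805

Differing sites — 6:C/U; 7:U/C; 8:C/U; 11:C/A; 15:G/A; 23:A/C; 24:A/U; 25:A/U; 34:C/A; 37:A/C; 40:C/U.
p = 11/47 = 0.234043.
d = −0.75 · ln(1 − (4/3)·0.234043) = −0.75 · ln(0.687943) = −0.75 · (-0.374049) = 0.2805.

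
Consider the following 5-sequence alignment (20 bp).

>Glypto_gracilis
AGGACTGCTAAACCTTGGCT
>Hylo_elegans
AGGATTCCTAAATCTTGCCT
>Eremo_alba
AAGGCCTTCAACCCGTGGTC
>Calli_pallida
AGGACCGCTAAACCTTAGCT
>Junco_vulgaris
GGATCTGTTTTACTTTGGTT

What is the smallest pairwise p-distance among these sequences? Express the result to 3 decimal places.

0.100

Pairwise Hamming distances:
  Glypto_gracilis vs Hylo_elegans: 4
  Glypto_gracilis vs Eremo_alba: 10
  Glypto_gracilis vs Calli_pallida: 2
  Glypto_gracilis vs Junco_vulgaris: 8
  Hylo_elegans vs Eremo_alba: 13
  Hylo_elegans vs Calli_pallida: 6
  Hylo_elegans vs Junco_vulgaris: 12
  Eremo_alba vs Calli_pallida: 10
  Eremo_alba vs Junco_vulgaris: 13
  Calli_pallida vs Junco_vulgaris: 10
The smallest is 2 mismatches, between Glypto_gracilis and Calli_pallida; p = 2/20 = 0.100.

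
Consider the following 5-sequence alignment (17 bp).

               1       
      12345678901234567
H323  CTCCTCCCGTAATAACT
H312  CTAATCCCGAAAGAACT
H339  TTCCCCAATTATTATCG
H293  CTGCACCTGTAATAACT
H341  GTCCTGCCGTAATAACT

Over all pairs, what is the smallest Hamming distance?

2

Pairwise Hamming distances:
  H323 vs H312: 4
  H323 vs H339: 8
  H323 vs H293: 3
  H323 vs H341: 2
  H312 vs H339: 12
  H312 vs H293: 6
  H312 vs H341: 6
  H339 vs H293: 9
  H339 vs H341: 9
  H293 vs H341: 5
The smallest is 2, between H323 and H341.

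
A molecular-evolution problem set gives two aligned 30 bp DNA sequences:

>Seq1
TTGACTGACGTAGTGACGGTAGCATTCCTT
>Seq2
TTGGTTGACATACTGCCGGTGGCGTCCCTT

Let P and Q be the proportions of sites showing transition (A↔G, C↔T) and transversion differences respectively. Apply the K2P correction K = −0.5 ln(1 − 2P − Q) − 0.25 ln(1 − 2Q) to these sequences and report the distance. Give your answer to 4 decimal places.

0.3501

Mismatches occur at site 4 (A↔G, transition), site 5 (C↔T, transition), site 10 (G↔A, transition), site 13 (G↔C, transversion), site 16 (A↔C, transversion), site 21 (A↔G, transition), site 24 (A↔G, transition), site 26 (T↔C, transition).
Of the 8 differences, 6 transitions and 2 transversions over 30 sites: P = 6/30 = 0.200000, Q = 2/30 = 0.066667.
d = −0.5·ln(0.533333) − 0.25·ln(0.866666) = −0.5·(-0.628609) − 0.25·(-0.143102) = 0.3501.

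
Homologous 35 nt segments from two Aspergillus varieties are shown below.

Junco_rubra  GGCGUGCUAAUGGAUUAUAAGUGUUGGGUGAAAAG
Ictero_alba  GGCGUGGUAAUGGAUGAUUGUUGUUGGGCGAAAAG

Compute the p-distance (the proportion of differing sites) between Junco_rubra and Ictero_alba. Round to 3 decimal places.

0.171

The sequences differ at positions 7 (C/G), 16 (U/G), 19 (A/U), 20 (A/G), 21 (G/U), 29 (U/C).
There are 6 differences over 35 sites, so p = 6/35 = 0.171.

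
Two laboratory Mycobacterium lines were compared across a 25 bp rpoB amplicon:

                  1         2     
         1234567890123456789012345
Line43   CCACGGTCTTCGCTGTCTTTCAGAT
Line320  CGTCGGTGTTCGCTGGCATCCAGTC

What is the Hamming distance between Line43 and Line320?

8

Mismatches occur at site 2 (C↔G), site 3 (A↔T), site 8 (C↔G), site 16 (T↔G), site 18 (T↔A), site 20 (T↔C), site 24 (A↔T), site 25 (T↔C).
That gives 8 mismatches out of 25 aligned sites, so the Hamming distance is 8.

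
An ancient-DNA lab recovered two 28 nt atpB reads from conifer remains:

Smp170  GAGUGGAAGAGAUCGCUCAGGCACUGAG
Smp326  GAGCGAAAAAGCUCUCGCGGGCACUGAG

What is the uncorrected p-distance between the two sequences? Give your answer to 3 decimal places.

Differing sites — 4:U/C; 6:G/A; 9:G/A; 12:A/C; 15:G/U; 17:U/G; 19:A/G.
There are 7 differences over 28 sites, so p = 7/28 = 0.250.

0.250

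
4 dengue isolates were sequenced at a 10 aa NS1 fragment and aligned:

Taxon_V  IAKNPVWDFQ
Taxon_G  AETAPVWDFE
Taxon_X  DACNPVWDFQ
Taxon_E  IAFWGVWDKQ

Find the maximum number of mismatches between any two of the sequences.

Pairwise Hamming distances:
  Taxon_V vs Taxon_G: 5
  Taxon_V vs Taxon_X: 2
  Taxon_V vs Taxon_E: 4
  Taxon_G vs Taxon_X: 5
  Taxon_G vs Taxon_E: 7
  Taxon_X vs Taxon_E: 5
The largest is 7, between Taxon_G and Taxon_E.

7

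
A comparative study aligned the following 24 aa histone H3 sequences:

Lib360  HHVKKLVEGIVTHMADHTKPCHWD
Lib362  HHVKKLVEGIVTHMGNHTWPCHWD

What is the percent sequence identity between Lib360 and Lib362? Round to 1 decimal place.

87.5%

Differing sites — 15:A/G; 16:D/N; 19:K/W.
21 of the 24 sites match, so the percent identity is 21/24 × 100 = 87.5%.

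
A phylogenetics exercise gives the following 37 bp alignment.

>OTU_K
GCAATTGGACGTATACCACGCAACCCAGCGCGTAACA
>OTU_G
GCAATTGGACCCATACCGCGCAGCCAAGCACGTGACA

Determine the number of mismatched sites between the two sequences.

Differing sites — 11:G/C; 12:T/C; 18:A/G; 23:A/G; 26:C/A; 30:G/A; 34:A/G.
That gives 7 mismatches out of 37 aligned sites, so the Hamming distance is 7.

7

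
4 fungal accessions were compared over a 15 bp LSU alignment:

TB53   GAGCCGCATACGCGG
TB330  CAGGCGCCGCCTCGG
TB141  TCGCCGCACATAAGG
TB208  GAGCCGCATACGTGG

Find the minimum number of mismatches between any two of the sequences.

Pairwise Hamming distances:
  TB53 vs TB330: 6
  TB53 vs TB141: 6
  TB53 vs TB208: 1
  TB330 vs TB141: 9
  TB330 vs TB208: 7
  TB141 vs TB208: 6
The smallest is 1, between TB53 and TB208.

1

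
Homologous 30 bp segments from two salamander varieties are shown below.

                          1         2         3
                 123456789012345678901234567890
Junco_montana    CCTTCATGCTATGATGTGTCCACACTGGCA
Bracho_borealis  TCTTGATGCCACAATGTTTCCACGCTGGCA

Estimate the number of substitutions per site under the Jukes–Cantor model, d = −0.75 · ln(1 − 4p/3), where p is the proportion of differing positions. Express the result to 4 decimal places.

0.2795

The sequences differ at positions 1 (C/T), 5 (C/G), 10 (T/C), 12 (T/C), 13 (G/A), 18 (G/T), 24 (A/G).
p = 7/30 = 0.233333.
d = −0.75 · ln(1 − (4/3)·0.233333) = −0.75 · ln(0.688889) = −0.75 · (-0.372675) = 0.2795.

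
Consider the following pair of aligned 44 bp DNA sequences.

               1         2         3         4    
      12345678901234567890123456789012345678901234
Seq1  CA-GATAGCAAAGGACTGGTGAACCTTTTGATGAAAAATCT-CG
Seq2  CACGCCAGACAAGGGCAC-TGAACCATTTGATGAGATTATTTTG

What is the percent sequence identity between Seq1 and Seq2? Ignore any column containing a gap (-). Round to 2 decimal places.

Excluding the 3 gap columns leaves 41 comparable sites.
Differing sites — 5:A/C; 6:T/C; 9:C/A; 10:A/C; 15:A/G; 17:T/A; 18:G/C; 26:T/A; 35:A/G; 37:A/T; 38:A/T; 39:T/A; 40:C/T; 43:C/T.
27 of the 41 comparable sites match, so the percent identity is 27/41 × 100 = 65.85%.

65.85%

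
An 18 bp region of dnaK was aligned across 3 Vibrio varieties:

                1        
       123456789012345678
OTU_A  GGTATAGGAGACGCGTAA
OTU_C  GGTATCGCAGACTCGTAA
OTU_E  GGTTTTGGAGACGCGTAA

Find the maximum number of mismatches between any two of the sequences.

4

Pairwise Hamming distances:
  OTU_A vs OTU_C: 3
  OTU_A vs OTU_E: 2
  OTU_C vs OTU_E: 4
The largest is 4, between OTU_C and OTU_E.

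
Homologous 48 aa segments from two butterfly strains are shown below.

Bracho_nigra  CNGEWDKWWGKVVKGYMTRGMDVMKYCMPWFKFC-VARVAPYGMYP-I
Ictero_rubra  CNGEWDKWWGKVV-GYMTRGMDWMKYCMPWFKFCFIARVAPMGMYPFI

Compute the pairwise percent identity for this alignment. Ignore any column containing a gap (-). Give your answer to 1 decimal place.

93.3%

Excluding the 3 gap columns leaves 45 comparable sites.
The sequences differ at positions 23 (V/W), 36 (V/I), 42 (Y/M).
42 of the 45 comparable sites match, so the percent identity is 42/45 × 100 = 93.3%.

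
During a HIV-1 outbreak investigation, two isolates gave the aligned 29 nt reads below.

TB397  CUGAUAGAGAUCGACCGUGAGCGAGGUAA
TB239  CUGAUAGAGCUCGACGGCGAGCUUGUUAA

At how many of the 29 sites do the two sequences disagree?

Mismatches occur at site 10 (A↔C), site 16 (C↔G), site 18 (U↔C), site 23 (G↔U), site 24 (A↔U), site 26 (G↔U).
That gives 6 mismatches out of 29 aligned sites, so the Hamming distance is 6.

6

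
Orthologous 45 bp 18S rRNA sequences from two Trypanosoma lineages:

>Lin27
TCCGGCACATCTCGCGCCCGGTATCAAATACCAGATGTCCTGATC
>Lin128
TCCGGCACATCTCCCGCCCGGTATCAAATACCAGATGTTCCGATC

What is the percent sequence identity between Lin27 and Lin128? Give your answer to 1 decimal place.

Differing sites — 14:G/C; 39:C/T; 41:T/C.
42 of the 45 sites match, so the percent identity is 42/45 × 100 = 93.3%.

93.3%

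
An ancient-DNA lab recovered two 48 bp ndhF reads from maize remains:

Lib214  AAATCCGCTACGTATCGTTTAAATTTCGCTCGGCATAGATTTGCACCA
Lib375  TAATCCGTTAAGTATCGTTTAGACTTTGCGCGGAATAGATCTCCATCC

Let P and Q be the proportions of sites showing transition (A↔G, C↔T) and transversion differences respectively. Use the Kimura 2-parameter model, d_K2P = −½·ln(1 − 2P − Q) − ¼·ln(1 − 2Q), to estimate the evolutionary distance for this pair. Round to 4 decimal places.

0.3069

The sequences differ at positions 1 (A/T, transversion), 8 (C/T, transition), 11 (C/A, transversion), 22 (A/G, transition), 24 (T/C, transition), 27 (C/T, transition), 30 (T/G, transversion), 34 (C/A, transversion), 41 (T/C, transition), 43 (G/C, transversion), 46 (C/T, transition), 48 (A/C, transversion).
Of the 12 differences, 6 transitions and 6 transversions over 48 sites: P = 6/48 = 0.125000, Q = 6/48 = 0.125000.
d = −0.5·ln(0.625000) − 0.25·ln(0.750000) = −0.5·(-0.470004) − 0.25·(-0.287682) = 0.3069.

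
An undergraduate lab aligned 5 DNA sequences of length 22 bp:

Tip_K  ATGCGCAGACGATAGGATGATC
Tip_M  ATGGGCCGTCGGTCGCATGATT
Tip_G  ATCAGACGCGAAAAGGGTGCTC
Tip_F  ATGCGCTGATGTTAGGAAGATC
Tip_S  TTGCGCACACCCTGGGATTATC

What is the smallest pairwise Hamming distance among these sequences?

4

Pairwise Hamming distances:
  Tip_K vs Tip_M: 7
  Tip_K vs Tip_G: 10
  Tip_K vs Tip_F: 4
  Tip_K vs Tip_S: 6
  Tip_M vs Tip_G: 13
  Tip_M vs Tip_F: 9
  Tip_M vs Tip_S: 11
  Tip_G vs Tip_F: 12
  Tip_G vs Tip_S: 15
  Tip_F vs Tip_S: 9
The smallest is 4, between Tip_K and Tip_F.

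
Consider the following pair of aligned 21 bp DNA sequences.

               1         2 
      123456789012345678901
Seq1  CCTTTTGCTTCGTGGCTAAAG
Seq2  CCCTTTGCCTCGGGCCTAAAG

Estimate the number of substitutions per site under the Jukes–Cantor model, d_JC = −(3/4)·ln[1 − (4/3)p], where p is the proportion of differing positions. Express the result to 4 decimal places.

0.2197

Mismatches occur at site 3 (T↔C), site 9 (T↔C), site 13 (T↔G), site 15 (G↔C).
p = 4/21 = 0.190476.
d = −0.75 · ln(1 − (4/3)·0.190476) = −0.75 · ln(0.746032) = −0.75 · (-0.292987) = 0.2197.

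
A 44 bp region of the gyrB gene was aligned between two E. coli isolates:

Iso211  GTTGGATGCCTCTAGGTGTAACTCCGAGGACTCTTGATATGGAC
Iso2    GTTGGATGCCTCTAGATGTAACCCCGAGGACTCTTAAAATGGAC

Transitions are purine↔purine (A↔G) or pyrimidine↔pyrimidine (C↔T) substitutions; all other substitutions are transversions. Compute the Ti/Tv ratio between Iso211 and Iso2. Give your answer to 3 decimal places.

3.000

The sequences differ at positions 16 (G/A, transition), 23 (T/C, transition), 36 (G/A, transition), 38 (T/A, transversion).
Of the 4 differences, 3 transitions and 1 transversion, so Ti/Tv = 3/1 = 3.000.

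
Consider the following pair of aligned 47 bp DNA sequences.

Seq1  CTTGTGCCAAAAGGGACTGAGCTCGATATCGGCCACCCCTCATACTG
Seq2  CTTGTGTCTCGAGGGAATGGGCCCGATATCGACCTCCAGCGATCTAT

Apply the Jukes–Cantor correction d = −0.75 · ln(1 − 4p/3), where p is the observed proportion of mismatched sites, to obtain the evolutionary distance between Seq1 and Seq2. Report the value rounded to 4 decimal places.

The sequences differ at positions 7 (C/T), 9 (A/T), 10 (A/C), 11 (A/G), 17 (C/A), 20 (A/G), 23 (T/C), 32 (G/A), 35 (A/T), 38 (C/A), 39 (C/G), 40 (T/C), 41 (C/G), 44 (A/C), 45 (C/T), 46 (T/A), 47 (G/T).
p = 17/47 = 0.361702.
d = −0.75 · ln(1 − (4/3)·0.361702) = −0.75 · ln(0.517731) = −0.75 · (-0.658299) = 0.4937.

0.4937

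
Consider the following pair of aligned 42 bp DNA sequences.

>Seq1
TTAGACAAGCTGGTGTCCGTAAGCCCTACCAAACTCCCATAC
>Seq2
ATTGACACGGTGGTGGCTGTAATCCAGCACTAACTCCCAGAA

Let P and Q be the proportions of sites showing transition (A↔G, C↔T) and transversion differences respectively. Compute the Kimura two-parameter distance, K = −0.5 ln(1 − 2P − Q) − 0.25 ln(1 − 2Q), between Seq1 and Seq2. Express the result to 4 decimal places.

The sequences differ at positions 1 (T/A, transversion), 3 (A/T, transversion), 8 (A/C, transversion), 10 (C/G, transversion), 16 (T/G, transversion), 18 (C/T, transition), 23 (G/T, transversion), 26 (C/A, transversion), 27 (T/G, transversion), 28 (A/C, transversion), 29 (C/A, transversion), 31 (A/T, transversion), 40 (T/G, transversion), 42 (C/A, transversion).
Of the 14 differences, 1 transition and 13 transversions over 42 sites: P = 1/42 = 0.023810, Q = 13/42 = 0.309524.
d = −0.5·ln(0.642856) − 0.25·ln(0.380952) = −0.5·(-0.441835) − 0.25·(-0.965082) = 0.4622.

0.4622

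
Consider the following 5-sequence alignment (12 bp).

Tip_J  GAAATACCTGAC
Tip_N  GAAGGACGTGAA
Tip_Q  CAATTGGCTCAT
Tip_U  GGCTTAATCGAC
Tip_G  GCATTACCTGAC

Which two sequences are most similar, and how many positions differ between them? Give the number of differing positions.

2

Pairwise Hamming distances:
  Tip_J vs Tip_N: 4
  Tip_J vs Tip_Q: 6
  Tip_J vs Tip_U: 6
  Tip_J vs Tip_G: 2
  Tip_N vs Tip_Q: 8
  Tip_N vs Tip_U: 8
  Tip_N vs Tip_G: 5
  Tip_Q vs Tip_U: 9
  Tip_Q vs Tip_G: 6
  Tip_U vs Tip_G: 5
The smallest is 2, between Tip_J and Tip_G.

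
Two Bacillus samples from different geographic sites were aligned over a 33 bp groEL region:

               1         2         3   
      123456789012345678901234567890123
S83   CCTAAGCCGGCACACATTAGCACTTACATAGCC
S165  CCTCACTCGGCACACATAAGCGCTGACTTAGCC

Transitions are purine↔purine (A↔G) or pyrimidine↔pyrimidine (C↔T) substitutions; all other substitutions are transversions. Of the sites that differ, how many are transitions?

Differing sites — 4:A/C (Tv); 6:G/C (Tv); 7:C/T (Ti); 18:T/A (Tv); 22:A/G (Ti); 25:T/G (Tv); 28:A/T (Tv).
Of the 7 differences, 2 transitions and 5 transversions, so the answer is 2.

2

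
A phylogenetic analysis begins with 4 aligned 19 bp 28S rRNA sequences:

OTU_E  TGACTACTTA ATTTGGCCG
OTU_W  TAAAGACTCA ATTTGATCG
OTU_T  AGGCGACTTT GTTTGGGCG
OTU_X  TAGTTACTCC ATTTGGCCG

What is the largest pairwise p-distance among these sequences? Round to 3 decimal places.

Pairwise Hamming distances:
  OTU_E vs OTU_W: 6
  OTU_E vs OTU_T: 6
  OTU_E vs OTU_X: 5
  OTU_W vs OTU_T: 9
  OTU_W vs OTU_X: 6
  OTU_T vs OTU_X: 8
The largest is 9 mismatches, between OTU_W and OTU_T; p = 9/19 = 0.474.

0.474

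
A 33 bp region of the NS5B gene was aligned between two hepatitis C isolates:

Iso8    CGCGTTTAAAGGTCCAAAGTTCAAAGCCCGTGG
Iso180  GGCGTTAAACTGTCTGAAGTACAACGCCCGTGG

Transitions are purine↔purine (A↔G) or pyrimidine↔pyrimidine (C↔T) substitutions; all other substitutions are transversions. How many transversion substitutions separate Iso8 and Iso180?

Differing sites — 1:C/G (Tv); 7:T/A (Tv); 10:A/C (Tv); 11:G/T (Tv); 15:C/T (Ti); 16:A/G (Ti); 21:T/A (Tv); 25:A/C (Tv).
Of the 8 differences, 2 transitions and 6 transversions, so the answer is 6.

6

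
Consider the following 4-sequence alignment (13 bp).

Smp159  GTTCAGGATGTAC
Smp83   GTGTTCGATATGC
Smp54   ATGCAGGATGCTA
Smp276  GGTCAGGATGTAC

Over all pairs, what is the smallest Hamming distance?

Pairwise Hamming distances:
  Smp159 vs Smp83: 6
  Smp159 vs Smp54: 5
  Smp159 vs Smp276: 1
  Smp83 vs Smp54: 8
  Smp83 vs Smp276: 7
  Smp54 vs Smp276: 6
The smallest is 1, between Smp159 and Smp276.

1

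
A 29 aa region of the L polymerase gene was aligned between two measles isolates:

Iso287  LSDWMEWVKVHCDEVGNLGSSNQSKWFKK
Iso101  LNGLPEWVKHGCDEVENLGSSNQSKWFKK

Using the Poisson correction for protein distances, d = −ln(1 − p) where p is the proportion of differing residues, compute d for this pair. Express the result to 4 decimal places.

0.2763

Mismatches occur at site 2 (S/N), site 3 (D/G), site 4 (W/L), site 5 (M/P), site 10 (V/H), site 11 (H/G), site 16 (G/E).
p = 7/29 = 0.241379.
d = −ln(1 − 0.241379) = −ln(0.758621) = 0.2763.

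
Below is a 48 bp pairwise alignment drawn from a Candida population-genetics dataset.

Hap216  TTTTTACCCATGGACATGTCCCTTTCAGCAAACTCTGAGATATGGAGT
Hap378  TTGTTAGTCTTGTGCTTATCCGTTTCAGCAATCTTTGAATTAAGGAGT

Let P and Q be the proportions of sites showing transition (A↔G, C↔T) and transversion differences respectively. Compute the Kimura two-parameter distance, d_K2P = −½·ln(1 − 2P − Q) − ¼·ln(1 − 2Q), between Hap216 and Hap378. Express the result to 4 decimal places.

The sequences differ at positions 3 (T/G, transversion), 7 (C/G, transversion), 8 (C/T, transition), 10 (A/T, transversion), 13 (G/T, transversion), 14 (A/G, transition), 16 (A/T, transversion), 18 (G/A, transition), 22 (C/G, transversion), 32 (A/T, transversion), 35 (C/T, transition), 39 (G/A, transition), 40 (A/T, transversion), 43 (T/A, transversion).
Of the 14 differences, 5 transitions and 9 transversions over 48 sites: P = 5/48 = 0.104167, Q = 9/48 = 0.187500.
d = −0.5·ln(0.604166) − 0.25·ln(0.625000) = −0.5·(-0.503906) − 0.25·(-0.470004) = 0.3695.

0.3695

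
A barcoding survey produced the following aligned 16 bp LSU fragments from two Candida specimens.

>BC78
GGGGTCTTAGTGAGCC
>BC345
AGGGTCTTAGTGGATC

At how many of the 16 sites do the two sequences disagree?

4

Mismatches occur at site 1 (G→A), site 13 (A→G), site 14 (G→A), site 15 (C→T).
That gives 4 mismatches out of 16 aligned sites, so the Hamming distance is 4.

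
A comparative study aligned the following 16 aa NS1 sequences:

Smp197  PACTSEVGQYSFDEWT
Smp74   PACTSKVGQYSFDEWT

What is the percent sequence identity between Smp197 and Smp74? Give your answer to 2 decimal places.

93.75%

A single mismatch occurs at site 6 (E↔K).
15 of the 16 sites match, so the percent identity is 15/16 × 100 = 93.75%.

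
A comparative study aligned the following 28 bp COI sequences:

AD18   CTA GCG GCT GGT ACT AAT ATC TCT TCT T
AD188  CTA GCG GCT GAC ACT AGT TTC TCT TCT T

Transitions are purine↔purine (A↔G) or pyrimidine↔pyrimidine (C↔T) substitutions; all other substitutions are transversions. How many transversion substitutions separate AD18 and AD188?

The sequences differ at positions 11 (G/A, transition), 12 (T/C, transition), 17 (A/G, transition), 19 (A/T, transversion).
Of the 4 differences, 3 transitions and 1 transversion, so the answer is 1.

1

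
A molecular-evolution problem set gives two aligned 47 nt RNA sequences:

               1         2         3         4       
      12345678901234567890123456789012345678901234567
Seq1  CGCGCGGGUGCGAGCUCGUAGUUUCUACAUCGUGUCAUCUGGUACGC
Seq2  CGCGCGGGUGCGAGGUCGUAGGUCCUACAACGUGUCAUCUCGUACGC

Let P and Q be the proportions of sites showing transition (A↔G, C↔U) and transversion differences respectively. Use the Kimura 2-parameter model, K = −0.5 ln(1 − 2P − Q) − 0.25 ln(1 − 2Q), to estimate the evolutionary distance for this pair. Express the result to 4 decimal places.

0.1149

Mismatches occur at site 15 (C/G, transversion), site 22 (U/G, transversion), site 24 (U/C, transition), site 30 (U/A, transversion), site 41 (G/C, transversion).
Of the 5 differences, 1 transition and 4 transversions over 47 sites: P = 1/47 = 0.021277, Q = 4/47 = 0.085106.
d = −0.5·ln(0.872340) − 0.25·ln(0.829788) = −0.5·(-0.136576) − 0.25·(-0.186585) = 0.1149.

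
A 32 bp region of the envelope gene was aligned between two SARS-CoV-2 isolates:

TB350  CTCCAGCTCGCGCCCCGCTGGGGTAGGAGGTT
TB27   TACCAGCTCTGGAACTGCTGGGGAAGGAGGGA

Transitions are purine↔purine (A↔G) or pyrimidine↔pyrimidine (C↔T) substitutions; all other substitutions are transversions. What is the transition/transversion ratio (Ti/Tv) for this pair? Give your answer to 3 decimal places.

Mismatches occur at site 1 (C↔T, transition), site 2 (T↔A, transversion), site 10 (G↔T, transversion), site 11 (C↔G, transversion), site 13 (C↔A, transversion), site 14 (C↔A, transversion), site 16 (C↔T, transition), site 24 (T↔A, transversion), site 31 (T↔G, transversion), site 32 (T↔A, transversion).
Of the 10 differences, 2 transitions and 8 transversions, so Ti/Tv = 2/8 = 0.250.

0.250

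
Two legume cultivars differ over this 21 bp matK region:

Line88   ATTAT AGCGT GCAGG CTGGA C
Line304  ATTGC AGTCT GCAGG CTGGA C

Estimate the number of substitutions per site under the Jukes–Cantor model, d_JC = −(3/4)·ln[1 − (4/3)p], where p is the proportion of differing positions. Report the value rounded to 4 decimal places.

0.2197

Mismatches occur at site 4 (A→G), site 5 (T→C), site 8 (C→T), site 9 (G→C).
p = 4/21 = 0.190476.
d = −0.75 · ln(1 − (4/3)·0.190476) = −0.75 · ln(0.746032) = −0.75 · (-0.292987) = 0.2197.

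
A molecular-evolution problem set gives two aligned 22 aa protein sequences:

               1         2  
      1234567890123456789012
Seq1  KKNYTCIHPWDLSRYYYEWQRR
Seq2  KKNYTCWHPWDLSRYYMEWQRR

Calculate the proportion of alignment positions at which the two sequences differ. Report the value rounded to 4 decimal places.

0.0909

The sequences differ at positions 7 (I/W), 17 (Y/M).
There are 2 differences over 22 sites, so p = 2/22 = 0.0909.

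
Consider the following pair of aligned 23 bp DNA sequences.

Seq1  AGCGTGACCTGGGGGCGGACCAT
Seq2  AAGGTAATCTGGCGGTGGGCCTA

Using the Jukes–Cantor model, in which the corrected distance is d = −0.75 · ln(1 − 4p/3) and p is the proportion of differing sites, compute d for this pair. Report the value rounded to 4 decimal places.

0.5532

Mismatches occur at site 2 (G→A), site 3 (C→G), site 6 (G→A), site 8 (C→T), site 13 (G→C), site 16 (C→T), site 19 (A→G), site 22 (A→T), site 23 (T→A).
p = 9/23 = 0.391304.
d = −0.75 · ln(1 − (4/3)·0.391304) = −0.75 · ln(0.478261) = −0.75 · (-0.737599) = 0.5532.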